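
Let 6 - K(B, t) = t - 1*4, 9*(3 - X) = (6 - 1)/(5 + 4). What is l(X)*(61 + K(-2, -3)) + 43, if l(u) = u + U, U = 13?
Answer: 99017/81 ≈ 1222.4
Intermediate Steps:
X = 238/81 (X = 3 - (6 - 1)/(9*(5 + 4)) = 3 - 5/(9*9) = 3 - 1/9*5/9 = 3 - 5/81 = 238/81 ≈ 2.9383)
l(u) = 13 + u (l(u) = u + 13 = 13 + u)
K(B, t) = 10 - t (K(B, t) = 6 - (t - 1*4) = 6 - (t - 4) = 6 - (-4 + t) = 6 + (4 - t) = 10 - t)
l(X)*(61 + K(-2, -3)) + 43 = (13 + 238/81)*(61 + (10 - 1*(-3))) + 43 = 1291*(61 + (10 + 3))/81 + 43 = 1291*(61 + 13)/81 + 43 = (1291/81)*74 + 43 = 95534/81 + 43 = 99017/81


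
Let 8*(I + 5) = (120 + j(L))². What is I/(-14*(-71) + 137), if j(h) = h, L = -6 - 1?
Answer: 4243/3016 ≈ 1.4068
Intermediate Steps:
L = -7
I = 12729/8 (I = -5 + (120 - 7)²/8 = -5 + (⅛)*113² = -5 + (⅛)*12769 = -5 + 12769/8 = 12729/8 ≈ 1591.1)
I/(-14*(-71) + 137) = 12729/(8*(-14*(-71) + 137)) = 12729/(8*(994 + 137)) = (12729/8)/1131 = (12729/8)*(1/1131) = 4243/3016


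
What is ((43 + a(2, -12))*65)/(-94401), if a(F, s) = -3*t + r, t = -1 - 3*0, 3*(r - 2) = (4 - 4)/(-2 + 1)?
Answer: -1040/31467 ≈ -0.033050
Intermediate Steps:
r = 2 (r = 2 + ((4 - 4)/(-2 + 1))/3 = 2 + (0/(-1))/3 = 2 + (0*(-1))/3 = 2 + (1/3)*0 = 2 + 0 = 2)
t = -1 (t = -1 + 0 = -1)
a(F, s) = 5 (a(F, s) = -3*(-1) + 2 = 3 + 2 = 5)
((43 + a(2, -12))*65)/(-94401) = ((43 + 5)*65)/(-94401) = (48*65)*(-1/94401) = 3120*(-1/94401) = -1040/31467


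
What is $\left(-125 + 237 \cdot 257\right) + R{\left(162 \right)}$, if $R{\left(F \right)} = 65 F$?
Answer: $71314$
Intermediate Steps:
$\left(-125 + 237 \cdot 257\right) + R{\left(162 \right)} = \left(-125 + 237 \cdot 257\right) + 65 \cdot 162 = \left(-125 + 60909\right) + 10530 = 60784 + 10530 = 71314$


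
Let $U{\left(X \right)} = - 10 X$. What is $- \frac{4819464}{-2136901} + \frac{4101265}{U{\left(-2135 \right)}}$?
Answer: $\frac{19487676563}{100269970} \approx 194.35$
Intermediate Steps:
$- \frac{4819464}{-2136901} + \frac{4101265}{U{\left(-2135 \right)}} = - \frac{4819464}{-2136901} + \frac{4101265}{\left(-10\right) \left(-2135\right)} = \left(-4819464\right) \left(- \frac{1}{2136901}\right) + \frac{4101265}{21350} = \frac{370728}{164377} + 4101265 \cdot \frac{1}{21350} = \frac{370728}{164377} + \frac{117179}{610} = \frac{19487676563}{100269970}$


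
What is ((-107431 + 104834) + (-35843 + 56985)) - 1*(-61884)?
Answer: 80429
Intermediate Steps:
((-107431 + 104834) + (-35843 + 56985)) - 1*(-61884) = (-2597 + 21142) + 61884 = 18545 + 61884 = 80429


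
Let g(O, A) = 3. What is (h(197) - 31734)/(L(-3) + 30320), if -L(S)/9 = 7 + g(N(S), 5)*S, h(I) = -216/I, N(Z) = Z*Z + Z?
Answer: -3125907/2988293 ≈ -1.0461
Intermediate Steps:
N(Z) = Z + Z² (N(Z) = Z² + Z = Z + Z²)
L(S) = -63 - 27*S (L(S) = -9*(7 + 3*S) = -63 - 27*S)
(h(197) - 31734)/(L(-3) + 30320) = (-216/197 - 31734)/((-63 - 27*(-3)) + 30320) = (-216*1/197 - 31734)/((-63 + 81) + 30320) = (-216/197 - 31734)/(18 + 30320) = -6251814/197/30338 = -6251814/197*1/30338 = -3125907/2988293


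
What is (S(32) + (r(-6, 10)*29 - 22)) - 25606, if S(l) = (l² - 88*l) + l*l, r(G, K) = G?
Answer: -26570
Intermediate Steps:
S(l) = -88*l + 2*l² (S(l) = (l² - 88*l) + l² = -88*l + 2*l²)
(S(32) + (r(-6, 10)*29 - 22)) - 25606 = (2*32*(-44 + 32) + (-6*29 - 22)) - 25606 = (2*32*(-12) + (-174 - 22)) - 25606 = (-768 - 196) - 25606 = -964 - 25606 = -26570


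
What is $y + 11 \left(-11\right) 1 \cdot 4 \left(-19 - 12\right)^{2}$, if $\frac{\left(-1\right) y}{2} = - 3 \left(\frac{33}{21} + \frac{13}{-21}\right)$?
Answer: $- \frac{3255828}{7} \approx -4.6512 \cdot 10^{5}$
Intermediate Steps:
$y = \frac{40}{7}$ ($y = - 2 \left(- 3 \left(\frac{33}{21} + \frac{13}{-21}\right)\right) = - 2 \left(- 3 \left(33 \cdot \frac{1}{21} + 13 \left(- \frac{1}{21}\right)\right)\right) = - 2 \left(- 3 \left(\frac{11}{7} - \frac{13}{21}\right)\right) = - 2 \left(\left(-3\right) \frac{20}{21}\right) = \left(-2\right) \left(- \frac{20}{7}\right) = \frac{40}{7} \approx 5.7143$)
$y + 11 \left(-11\right) 1 \cdot 4 \left(-19 - 12\right)^{2} = \frac{40}{7} + 11 \left(-11\right) 1 \cdot 4 \left(-19 - 12\right)^{2} = \frac{40}{7} + \left(-121\right) 4 \left(-31\right)^{2} = \frac{40}{7} - 465124 = - \frac{3255828}{7}$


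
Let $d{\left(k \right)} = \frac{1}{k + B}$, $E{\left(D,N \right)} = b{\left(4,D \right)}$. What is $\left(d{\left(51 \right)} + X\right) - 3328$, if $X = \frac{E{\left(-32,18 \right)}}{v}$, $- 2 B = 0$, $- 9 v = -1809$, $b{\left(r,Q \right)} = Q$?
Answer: $- \frac{3790751}{1139} \approx -3328.1$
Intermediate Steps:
$E{\left(D,N \right)} = D$
$v = 201$ ($v = \left(- \frac{1}{9}\right) \left(-1809\right) = 201$)
$B = 0$ ($B = \left(- \frac{1}{2}\right) 0 = 0$)
$X = - \frac{32}{201} \approx -0.1592$
$d{\left(k \right)} = \frac{1}{k}$ ($d{\left(k \right)} = \frac{1}{k + 0} = \frac{1}{k}$)
$\left(d{\left(51 \right)} + X\right) - 3328 = \left(\frac{1}{51} - \frac{32}{201}\right) - 3328 = - \frac{159}{1139} - 3328 = - \frac{3790751}{1139}$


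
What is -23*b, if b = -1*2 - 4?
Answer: 138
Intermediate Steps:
b = -6 (b = -2 - 4 = -6)
-23*b = -23*(-6) = 138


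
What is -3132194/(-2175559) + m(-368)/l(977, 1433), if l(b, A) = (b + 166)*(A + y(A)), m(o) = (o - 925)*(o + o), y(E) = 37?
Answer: 1222185008662/609232664565 ≈ 2.0061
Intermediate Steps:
m(o) = 2*o*(-925 + o) (m(o) = (-925 + o)*(2*o) = 2*o*(-925 + o))
l(b, A) = (37 + A)*(166 + b) (l(b, A) = (b + 166)*(A + 37) = (166 + b)*(37 + A) = (37 + A)*(166 + b))
-3132194/(-2175559) + m(-368)/l(977, 1433) = -3132194/(-2175559) + (2*(-368)*(-925 - 368))/(6142 + 37*977 + 166*1433 + 1433*977) = -3132194*(-1/2175559) + (2*(-368)*(-1293))/(6142 + 36149 + 237878 + 1400041) = 3132194/2175559 + 951648/1680210 = 3132194/2175559 + 951648*(1/1680210) = 3132194/2175559 + 158608/280035 = 1222185008662/609232664565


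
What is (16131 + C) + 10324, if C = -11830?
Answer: 14625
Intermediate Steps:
(16131 + C) + 10324 = (16131 - 11830) + 10324 = 4301 + 10324 = 14625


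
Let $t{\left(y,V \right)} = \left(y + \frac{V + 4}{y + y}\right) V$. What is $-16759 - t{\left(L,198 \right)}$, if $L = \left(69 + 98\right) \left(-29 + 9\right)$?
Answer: $\frac{1076426869}{1670} \approx 6.4457 \cdot 10^{5}$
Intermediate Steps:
$L = -3340$ ($L = 167 \left(-20\right) = -3340$)
$t{\left(y,V \right)} = V \left(y + \frac{4 + V}{2 y}\right)$ ($t{\left(y,V \right)} = \left(y + \frac{4 + V}{2 y}\right) V = V \left(y + \frac{4 + V}{2 y}\right)$)
$-16759 - t{\left(L,198 \right)} = -16759 - \frac{1}{2} \cdot 198 \frac{1}{-3340} \left(4 + 198 + 2 \left(-3340\right)^{2}\right) = -16759 - \frac{1}{2} \cdot 198 \left(- \frac{1}{3340}\right) \left(4 + 198 + 2 \cdot 11155600\right) = -16759 - \frac{1}{2} \cdot 198 \left(- \frac{1}{3340}\right) \left(4 + 198 + 22311200\right) = -16759 - \frac{1}{2} \cdot 198 \left(- \frac{1}{3340}\right) 22311402 = -16759 - - \frac{1104414399}{1670} = -16759 + \frac{1104414399}{1670} = \frac{1076426869}{1670}$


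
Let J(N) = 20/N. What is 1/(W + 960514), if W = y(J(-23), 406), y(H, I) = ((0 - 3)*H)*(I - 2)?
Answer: 23/22116062 ≈ 1.0400e-6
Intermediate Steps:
y(H, I) = -3*H*(-2 + I) (y(H, I) = (-3*H)*(-2 + I) = -3*H*(-2 + I))
W = 24240/23 (W = 3*(20/(-23))*(2 - 1*406) = 3*(20*(-1/23))*(2 - 406) = 3*(-20/23)*(-404) = 24240/23 ≈ 1053.9)
1/(W + 960514) = 1/(24240/23 + 960514) = 1/(22116062/23) = 23/22116062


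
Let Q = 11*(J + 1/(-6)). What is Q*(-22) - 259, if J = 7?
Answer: -5738/3 ≈ -1912.7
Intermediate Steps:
Q = 451/6 (Q = 11*(7 + 1/(-6)) = 11*(7 - 1/6) = 11*(41/6) = 451/6 ≈ 75.167)
Q*(-22) - 259 = (451/6)*(-22) - 259 = -4961/3 - 259 = -5738/3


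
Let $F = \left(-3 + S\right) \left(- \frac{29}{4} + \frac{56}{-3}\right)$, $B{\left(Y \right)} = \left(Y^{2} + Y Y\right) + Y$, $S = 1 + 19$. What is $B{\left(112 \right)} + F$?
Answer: $\frac{297113}{12} \approx 24759.0$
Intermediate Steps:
$S = 20$
$B{\left(Y \right)} = Y + 2 Y^{2}$ ($B{\left(Y \right)} = \left(Y^{2} + Y^{2}\right) + Y = 2 Y^{2} + Y = Y + 2 Y^{2}$)
$F = - \frac{5287}{12}$ ($F = \left(-3 + 20\right) \left(- \frac{29}{4} + \frac{56}{-3}\right) = 17 \left(\left(-29\right) \frac{1}{4} + 56 \left(- \frac{1}{3}\right)\right) = 17 \left(- \frac{29}{4} - \frac{56}{3}\right) = 17 \left(- \frac{311}{12}\right) = - \frac{5287}{12} \approx -440.58$)
$B{\left(112 \right)} + F = 112 \left(1 + 2 \cdot 112\right) - \frac{5287}{12} = 112 \left(1 + 224\right) - \frac{5287}{12} = 112 \cdot 225 - \frac{5287}{12} = 25200 - \frac{5287}{12} = \frac{297113}{12}$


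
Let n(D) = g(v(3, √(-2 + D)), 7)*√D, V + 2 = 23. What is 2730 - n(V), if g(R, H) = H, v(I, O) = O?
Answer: 2730 - 7*√21 ≈ 2697.9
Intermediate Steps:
V = 21 (V = -2 + 23 = 21)
n(D) = 7*√D
2730 - n(V) = 2730 - 7*√21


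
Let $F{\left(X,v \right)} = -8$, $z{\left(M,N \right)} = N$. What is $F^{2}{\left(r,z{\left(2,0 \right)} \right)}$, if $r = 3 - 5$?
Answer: $64$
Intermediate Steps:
$r = -2$ ($r = 3 - 5 = -2$)
$F^{2}{\left(r,z{\left(2,0 \right)} \right)} = \left(-8\right)^{2} = 64$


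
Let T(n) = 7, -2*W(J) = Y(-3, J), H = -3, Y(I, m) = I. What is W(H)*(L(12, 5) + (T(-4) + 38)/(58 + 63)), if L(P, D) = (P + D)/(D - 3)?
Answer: 6441/484 ≈ 13.308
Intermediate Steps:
W(J) = 3/2 (W(J) = -½*(-3) = 3/2)
L(P, D) = (D + P)/(-3 + D)
W(H)*(L(12, 5) + (T(-4) + 38)/(58 + 63)) = 3*((5 + 12)/(-3 + 5) + (7 + 38)/(58 + 63))/2 = 3*(17/2 + 45/121)/2 = (3/2)*(2147/242) = 6441/484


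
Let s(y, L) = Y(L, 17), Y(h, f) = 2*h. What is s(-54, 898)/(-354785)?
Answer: -1796/354785 ≈ -0.0050622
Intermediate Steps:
s(y, L) = 2*L
s(-54, 898)/(-354785) = (2*898)/(-354785) = 1796*(-1/354785) = -1796/354785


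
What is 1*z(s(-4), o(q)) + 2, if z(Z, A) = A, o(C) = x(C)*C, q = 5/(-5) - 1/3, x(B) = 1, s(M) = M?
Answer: 2/3 ≈ 0.66667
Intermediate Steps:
q = -4/3 (q = 5*(-1/5) - 1*1/3 = -1 - 1/3 = -4/3 ≈ -1.3333)
o(C) = C (o(C) = 1*C = C)
1*z(s(-4), o(q)) + 2 = 1*(-4/3) + 2 = -4/3 + 2 = 2/3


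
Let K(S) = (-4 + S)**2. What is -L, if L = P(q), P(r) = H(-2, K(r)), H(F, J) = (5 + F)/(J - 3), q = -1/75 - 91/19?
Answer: -6091875/151260061 ≈ -0.040274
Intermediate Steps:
q = -6844/1425 (q = -1*1/75 - 91*1/19 = -1/75 - 91/19 = -6844/1425 ≈ -4.8028)
H(F, J) = (5 + F)/(-3 + J)
P(r) = 3/(-3 + (-4 + r)**2) (P(r) = (5 - 2)/(-3 + (-4 + r)**2) = 3/(-3 + (-4 + r)**2))
L = 6091875/151260061 (L = 3/(-3 + (-4 - 6844/1425)**2) = 3/(-3 + (-12544/1425)**2) = 3/(-3 + 157351936/2030625) = 3/(151260061/2030625) = 3*(2030625/151260061) = 6091875/151260061 ≈ 0.040274)
-L = -1*6091875/151260061 = -6091875/151260061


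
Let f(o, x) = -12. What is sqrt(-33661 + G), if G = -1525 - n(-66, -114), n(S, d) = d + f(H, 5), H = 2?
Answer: 2*I*sqrt(8765) ≈ 187.24*I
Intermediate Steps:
n(S, d) = -12 + d (n(S, d) = d - 12 = -12 + d)
G = -1399 (G = -1525 - (-12 - 114) = -1525 - 1*(-126) = -1525 + 126 = -1399)
sqrt(-33661 + G) = sqrt(-33661 - 1399) = sqrt(-35060) = 2*I*sqrt(8765)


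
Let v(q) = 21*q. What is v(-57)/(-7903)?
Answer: 171/1129 ≈ 0.15146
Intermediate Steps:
v(-57)/(-7903) = (21*(-57))/(-7903) = -1197*(-1/7903) = 171/1129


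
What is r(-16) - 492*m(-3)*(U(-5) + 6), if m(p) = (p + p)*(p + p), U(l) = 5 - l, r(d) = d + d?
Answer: -283424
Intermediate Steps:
r(d) = 2*d
m(p) = 4*p² (m(p) = (2*p)*(2*p) = 4*p²)
r(-16) - 492*m(-3)*(U(-5) + 6) = 2*(-16) - 492*4*(-3)²*((5 - 1*(-5)) + 6) = -32 - 492*4*9*((5 + 5) + 6) = -32 - 17712*(10 + 6) = -32 - 17712*16 = -32 - 492*576 = -32 - 283392 = -283424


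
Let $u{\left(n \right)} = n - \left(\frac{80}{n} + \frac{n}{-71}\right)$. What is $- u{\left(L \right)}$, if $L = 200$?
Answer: $- \frac{71858}{355} \approx -202.42$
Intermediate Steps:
$u{\left(n \right)} = - \frac{80}{n} + \frac{72 n}{71}$ ($u{\left(n \right)} = n - \left(\frac{80}{n} + n \left(- \frac{1}{71}\right)\right) = n - \left(\frac{80}{n} - \frac{n}{71}\right) = n + \left(- \frac{80}{n} + \frac{n}{71}\right) = - \frac{80}{n} + \frac{72 n}{71}$)
$- u{\left(L \right)} = - (- \frac{80}{200} + \frac{72}{71} \cdot 200) = - (\left(-80\right) \frac{1}{200} + \frac{14400}{71}) = - (- \frac{2}{5} + \frac{14400}{71}) = \left(-1\right) \frac{71858}{355} = - \frac{71858}{355}$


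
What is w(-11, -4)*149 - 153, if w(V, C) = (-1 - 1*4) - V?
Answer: 741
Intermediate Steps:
w(V, C) = -5 - V (w(V, C) = (-1 - 4) - V = -5 - V)
w(-11, -4)*149 - 153 = (-5 - 1*(-11))*149 - 153 = (-5 + 11)*149 - 153 = 6*149 - 153 = 894 - 153 = 741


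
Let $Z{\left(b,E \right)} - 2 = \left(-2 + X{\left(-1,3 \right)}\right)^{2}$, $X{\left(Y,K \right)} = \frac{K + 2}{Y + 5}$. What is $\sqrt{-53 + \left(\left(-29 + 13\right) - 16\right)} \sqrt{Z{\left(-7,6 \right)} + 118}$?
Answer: $\frac{i \sqrt{163965}}{4} \approx 101.23 i$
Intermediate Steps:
$X{\left(Y,K \right)} = \frac{2 + K}{5 + Y}$
$Z{\left(b,E \right)} = \frac{41}{16}$ ($Z{\left(b,E \right)} = 2 + \left(-2 + \frac{2 + 3}{5 - 1}\right)^{2} = 2 + \left(-2 + \frac{1}{4} \cdot 5\right)^{2} = 2 + \left(-2 + \frac{5}{4}\right)^{2} = 2 + \left(- \frac{3}{4}\right)^{2} = 2 + \frac{9}{16} = \frac{41}{16}$)
$\sqrt{-53 + \left(\left(-29 + 13\right) - 16\right)} \sqrt{Z{\left(-7,6 \right)} + 118} = \sqrt{-53 + \left(\left(-29 + 13\right) - 16\right)} \sqrt{\frac{41}{16} + 118} = \sqrt{-53 - 32} \sqrt{\frac{1929}{16}} = \sqrt{-53 - 32} \frac{\sqrt{1929}}{4} = \sqrt{-85} \frac{\sqrt{1929}}{4} = i \sqrt{85} \frac{\sqrt{1929}}{4} = \frac{i \sqrt{163965}}{4}$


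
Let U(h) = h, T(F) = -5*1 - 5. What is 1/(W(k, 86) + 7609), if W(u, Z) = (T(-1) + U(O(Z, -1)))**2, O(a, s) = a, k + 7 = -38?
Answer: 1/13385 ≈ 7.4710e-5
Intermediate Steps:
k = -45 (k = -7 - 38 = -45)
T(F) = -10 (T(F) = -5 - 5 = -10)
W(u, Z) = (-10 + Z)**2
1/(W(k, 86) + 7609) = 1/((-10 + 86)**2 + 7609) = 1/(76**2 + 7609) = 1/(5776 + 7609) = 1/13385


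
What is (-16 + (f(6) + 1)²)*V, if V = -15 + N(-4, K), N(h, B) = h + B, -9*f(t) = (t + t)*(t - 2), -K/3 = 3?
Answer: -700/9 ≈ -77.778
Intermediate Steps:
K = -9 (K = -3*3 = -9)
f(t) = -2*t*(-2 + t)/9 (f(t) = -(t + t)*(t - 2)/9 = -2*t*(-2 + t)/9)
N(h, B) = B + h
V = -28 (V = -15 + (-9 - 4) = -15 - 13 = -28)
(-16 + (f(6) + 1)²)*V = (-16 + ((2/9)*6*(2 - 1*6) + 1)²)*(-28) = (-16 + ((2/9)*6*(2 - 6) + 1)²)*(-28) = (-16 + ((2/9)*6*(-4) + 1)²)*(-28) = (-16 + (-16/3 + 1)²)*(-28) = (-16 + (-13/3)²)*(-28) = (-16 + 169/9)*(-28) = (25/9)*(-28) = -700/9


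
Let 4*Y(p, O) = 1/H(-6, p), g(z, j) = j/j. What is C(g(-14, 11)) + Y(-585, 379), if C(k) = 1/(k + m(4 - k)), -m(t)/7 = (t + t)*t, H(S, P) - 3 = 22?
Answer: 1/500 ≈ 0.0020000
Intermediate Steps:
H(S, P) = 25 (H(S, P) = 3 + 22 = 25)
m(t) = -14*t**2 (m(t) = -7*(t + t)*t = -7*2*t*t = -14*t**2)
g(z, j) = 1
Y(p, O) = 1/100 (Y(p, O) = (1/4)/25 = (1/4)*(1/25) = 1/100)
C(k) = 1/(k - 14*(4 - k)**2)
C(g(-14, 11)) + Y(-585, 379) = 1/(1 - 14*(-4 + 1)**2) + 1/100 = 1/(1 - 14*(-3)**2) + 1/100 = 1/(1 - 14*9) + 1/100 = 1/(1 - 126) + 1/100 = 1/(-125) + 1/100 = -1/125 + 1/100 = 1/500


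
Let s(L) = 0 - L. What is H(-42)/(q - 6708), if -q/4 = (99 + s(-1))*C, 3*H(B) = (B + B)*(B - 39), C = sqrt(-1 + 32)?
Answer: -950859/2502329 + 56700*sqrt(31)/2502329 ≈ -0.25383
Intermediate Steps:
s(L) = -L
C = sqrt(31) ≈ 5.5678
H(B) = 2*B*(-39 + B)/3 (H(B) = ((B + B)*(B - 39))/3 = ((2*B)*(-39 + B))/3 = (2*B*(-39 + B))/3 = 2*B*(-39 + B)/3)
q = -400*sqrt(31) (q = -4*(99 - 1*(-1))*sqrt(31) = -4*(99 + 1)*sqrt(31) = -400*sqrt(31) ≈ -2227.1)
H(-42)/(q - 6708) = ((2/3)*(-42)*(-39 - 42))/(-400*sqrt(31) - 6708) = ((2/3)*(-42)*(-81))/(-6708 - 400*sqrt(31)) = 2268/(-6708 - 400*sqrt(31))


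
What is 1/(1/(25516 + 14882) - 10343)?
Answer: -40398/417836513 ≈ -9.6684e-5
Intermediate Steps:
1/(1/(25516 + 14882) - 10343) = 1/(1/40398 - 10343) = 1/(-417836513/40398) = -40398/417836513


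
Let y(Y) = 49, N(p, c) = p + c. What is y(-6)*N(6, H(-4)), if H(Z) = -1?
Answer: 245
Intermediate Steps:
N(p, c) = c + p
y(-6)*N(6, H(-4)) = 49*(-1 + 6) = 49*5 = 245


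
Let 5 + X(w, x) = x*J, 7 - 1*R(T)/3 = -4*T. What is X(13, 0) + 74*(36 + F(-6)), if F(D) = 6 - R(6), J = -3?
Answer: -3779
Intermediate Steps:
R(T) = 21 + 12*T (R(T) = 21 - (-12)*T = 21 + 12*T)
X(w, x) = -5 - 3*x (X(w, x) = -5 + x*(-3) = -5 - 3*x)
F(D) = -87 (F(D) = 6 - (21 + 12*6) = 6 - (21 + 72) = 6 - 1*93 = 6 - 93 = -87)
X(13, 0) + 74*(36 + F(-6)) = (-5 - 3*0) + 74*(36 - 87) = (-5 + 0) + 74*(-51) = -5 - 3774 = -3779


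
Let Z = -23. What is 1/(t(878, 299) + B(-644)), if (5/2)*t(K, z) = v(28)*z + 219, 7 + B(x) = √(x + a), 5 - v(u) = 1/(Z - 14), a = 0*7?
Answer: 23335715/15933088221 - 68450*I*√161/15933088221 ≈ 0.0014646 - 5.4511e-5*I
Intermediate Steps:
a = 0
v(u) = 186/37 (v(u) = 5 - 1/(-23 - 14) = 5 - 1/(-37) = 5 - 1*(-1/37) = 5 + 1/37 = 186/37)
B(x) = -7 + √x (B(x) = -7 + √(x + 0) = -7 + √x)
t(K, z) = 438/5 + 372*z/185 (t(K, z) = 2*(186*z/37 + 219)/5 = 2*(219 + 186*z/37)/5 = 438/5 + 372*z/185)
1/(t(878, 299) + B(-644)) = 1/((438/5 + (372/185)*299) + (-7 + √(-644))) = 1/((438/5 + 111228/185) + (-7 + 2*I*√161)) = 1/(127434/185 + (-7 + 2*I*√161)) = 1/(126139/185 + 2*I*√161)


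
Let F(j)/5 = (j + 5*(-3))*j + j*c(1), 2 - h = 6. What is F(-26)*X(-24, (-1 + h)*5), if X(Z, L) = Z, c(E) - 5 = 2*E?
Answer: -106080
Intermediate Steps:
h = -4 (h = 2 - 1*6 = 2 - 6 = -4)
c(E) = 5 + 2*E
F(j) = 35*j + 5*j*(-15 + j) (F(j) = 5*((j + 5*(-3))*j + j*(5 + 2*1)) = 5*((j - 15)*j + j*(5 + 2)) = 5*((-15 + j)*j + j*7) = 5*(j*(-15 + j) + 7*j) = 5*(7*j + j*(-15 + j)) = 35*j + 5*j*(-15 + j))
F(-26)*X(-24, (-1 + h)*5) = (5*(-26)*(-8 - 26))*(-24) = (5*(-26)*(-34))*(-24) = 4420*(-24) = -106080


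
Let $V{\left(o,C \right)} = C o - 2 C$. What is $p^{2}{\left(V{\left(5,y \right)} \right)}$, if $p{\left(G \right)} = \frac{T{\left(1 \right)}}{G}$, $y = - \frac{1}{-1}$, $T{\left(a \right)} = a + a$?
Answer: $\frac{4}{9} \approx 0.44444$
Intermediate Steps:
$T{\left(a \right)} = 2 a$
$y = 1$ ($y = \left(-1\right) \left(-1\right) = 1$)
$V{\left(o,C \right)} = - 2 C + C o$
$p{\left(G \right)} = \frac{2}{G}$ ($p{\left(G \right)} = \frac{2 \cdot 1}{G} = \frac{2}{G}$)
$p^{2}{\left(V{\left(5,y \right)} \right)} = \left(\frac{2}{1 \left(-2 + 5\right)}\right)^{2} = \left(\frac{2}{1 \cdot 3}\right)^{2} = \left(\frac{2}{3}\right)^{2} = \frac{4}{9}$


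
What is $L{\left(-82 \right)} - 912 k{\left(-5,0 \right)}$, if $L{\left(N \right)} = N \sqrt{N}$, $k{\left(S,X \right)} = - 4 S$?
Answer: $-18240 - 82 i \sqrt{82} \approx -18240.0 - 742.54 i$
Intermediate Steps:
$L{\left(N \right)} = N^{\frac{3}{2}}$
$L{\left(-82 \right)} - 912 k{\left(-5,0 \right)} = \left(-82\right)^{\frac{3}{2}} - 912 \left(\left(-4\right) \left(-5\right)\right) = - 82 i \sqrt{82} - 912 \cdot 20 = - 82 i \sqrt{82} - 18240 = -18240 - 82 i \sqrt{82}$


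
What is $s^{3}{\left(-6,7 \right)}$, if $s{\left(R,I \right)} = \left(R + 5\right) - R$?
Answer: $125$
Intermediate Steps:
$s{\left(R,I \right)} = 5$ ($s{\left(R,I \right)} = \left(5 + R\right) - R = 5$)
$s^{3}{\left(-6,7 \right)} = 5^{3} = 125$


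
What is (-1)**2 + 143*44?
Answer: 6293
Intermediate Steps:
(-1)**2 + 143*44 = 1 + 6292 = 6293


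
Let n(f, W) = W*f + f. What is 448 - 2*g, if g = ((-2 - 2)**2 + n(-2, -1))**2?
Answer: -64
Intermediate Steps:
n(f, W) = f + W*f
g = 256 (g = ((-2 - 2)**2 - 2*(1 - 1))**2 = ((-4)**2 - 2*0)**2 = (16 + 0)**2 = 16**2 = 256)
448 - 2*g = 448 - 2*256 = 448 - 1*512 = 448 - 512 = -64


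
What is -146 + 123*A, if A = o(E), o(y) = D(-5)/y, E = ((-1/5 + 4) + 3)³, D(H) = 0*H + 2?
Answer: -2853817/19652 ≈ -145.22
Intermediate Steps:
D(H) = 2 (D(H) = 0 + 2 = 2)
E = 39304/125 (E = ((-1*⅕ + 4) + 3)³ = ((-⅕ + 4) + 3)³ = (19/5 + 3)³ = (34/5)³ = 39304/125 ≈ 314.43)
o(y) = 2/y
A = 125/19652 (A = 2/(39304/125) = 2*(125/39304) = 125/19652 ≈ 0.0063607)
-146 + 123*A = -146 + 123*(125/19652) = -146 + 15375/19652 = -2853817/19652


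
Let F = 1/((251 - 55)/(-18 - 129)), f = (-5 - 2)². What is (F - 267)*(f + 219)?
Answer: -71757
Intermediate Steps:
f = 49 (f = (-7)² = 49)
F = -¾ (F = 1/(196/(-147)) = 1/(196*(-1/147)) = 1/(-4/3) = -¾ ≈ -0.75000)
(F - 267)*(f + 219) = (-¾ - 267)*(49 + 219) = -1071/4*268 = -71757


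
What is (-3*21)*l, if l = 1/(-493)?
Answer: 63/493 ≈ 0.12779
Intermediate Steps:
l = -1/493 ≈ -0.0020284
(-3*21)*l = -3*21*(-1/493) = -63*(-1/493) = 63/493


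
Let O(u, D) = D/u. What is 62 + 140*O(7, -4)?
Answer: -18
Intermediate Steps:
62 + 140*O(7, -4) = 62 + 140*(-4/7) = 62 - 80 = -18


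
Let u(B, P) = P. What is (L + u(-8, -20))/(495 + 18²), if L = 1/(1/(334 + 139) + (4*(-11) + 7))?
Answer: -350473/14332500 ≈ -0.024453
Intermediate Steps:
L = -473/17500 (L = 1/(1/473 + (-44 + 7)) = 1/(1/473 - 37) = 1/(-17500/473) = -473/17500 ≈ -0.027029)
(L + u(-8, -20))/(495 + 18²) = (-473/17500 - 20)/(495 + 18²) = -350473/(17500*(495 + 324)) = -350473/17500/819 = -350473/17500*1/819 = -350473/14332500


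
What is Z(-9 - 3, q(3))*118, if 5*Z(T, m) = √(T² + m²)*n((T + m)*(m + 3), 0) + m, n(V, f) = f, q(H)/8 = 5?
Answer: 944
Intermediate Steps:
q(H) = 40 (q(H) = 8*5 = 40)
Z(T, m) = m/5 (Z(T, m) = (√(T² + m²)*0 + m)/5 = (0 + m)/5 = m/5)
Z(-9 - 3, q(3))*118 = ((⅕)*40)*118 = 8*118 = 944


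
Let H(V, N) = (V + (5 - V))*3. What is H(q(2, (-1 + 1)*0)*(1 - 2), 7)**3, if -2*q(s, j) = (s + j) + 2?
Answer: 3375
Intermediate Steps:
q(s, j) = -1 - j/2 - s/2 (q(s, j) = -((s + j) + 2)/2 = -((j + s) + 2)/2 = -(2 + j + s)/2 = -1 - j/2 - s/2)
H(V, N) = 15 (H(V, N) = 5*3 = 15)
H(q(2, (-1 + 1)*0)*(1 - 2), 7)**3 = 15**3 = 3375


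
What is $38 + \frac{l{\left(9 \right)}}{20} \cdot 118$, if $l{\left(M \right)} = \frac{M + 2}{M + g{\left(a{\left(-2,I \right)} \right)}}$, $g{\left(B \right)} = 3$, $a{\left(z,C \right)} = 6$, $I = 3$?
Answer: $\frac{5209}{120} \approx 43.408$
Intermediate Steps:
$l{\left(M \right)} = \frac{2 + M}{3 + M}$ ($l{\left(M \right)} = \frac{M + 2}{M + 3} = \frac{2 + M}{3 + M}$)
$38 + \frac{l{\left(9 \right)}}{20} \cdot 118 = 38 + \frac{\frac{1}{3 + 9} \left(2 + 9\right)}{20} \cdot 118 = 38 + \frac{1}{12} \cdot 11 \cdot \frac{1}{20} \cdot 118 = 38 + \frac{11}{12} \cdot \frac{1}{20} \cdot 118 = 38 + \frac{11}{240} \cdot 118 = 38 + \frac{649}{120} = \frac{5209}{120}$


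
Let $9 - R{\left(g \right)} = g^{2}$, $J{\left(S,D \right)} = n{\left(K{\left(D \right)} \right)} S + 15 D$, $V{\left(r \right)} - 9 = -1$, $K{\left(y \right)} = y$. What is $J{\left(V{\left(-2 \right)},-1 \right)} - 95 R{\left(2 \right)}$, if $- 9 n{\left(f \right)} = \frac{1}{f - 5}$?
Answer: $- \frac{13226}{27} \approx -489.85$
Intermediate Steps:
$V{\left(r \right)} = 8$ ($V{\left(r \right)} = 9 - 1 = 8$)
$n{\left(f \right)} = - \frac{1}{9 \left(-5 + f\right)}$ ($n{\left(f \right)} = - \frac{1}{9 \left(f - 5\right)} = - \frac{1}{9 \left(-5 + f\right)}$)
$J{\left(S,D \right)} = 15 D - \frac{S}{-45 + 9 D}$ ($J{\left(S,D \right)} = - \frac{1}{-45 + 9 D} S + 15 D = - \frac{S}{-45 + 9 D} + 15 D = 15 D - \frac{S}{-45 + 9 D}$)
$R{\left(g \right)} = 9 - g^{2}$
$J{\left(V{\left(-2 \right)},-1 \right)} - 95 R{\left(2 \right)} = \frac{\left(-1\right) 8 + 135 \left(-1\right) \left(-5 - 1\right)}{9 \left(-5 - 1\right)} - 95 \left(9 - 2^{2}\right) = \frac{-8 + 135 \left(-1\right) \left(-6\right)}{9 \left(-6\right)} - 95 \left(9 - 4\right) = \frac{1}{9} \left(- \frac{1}{6}\right) \left(-8 + 810\right) - 95 \left(9 - 4\right) = \frac{1}{9} \left(- \frac{1}{6}\right) 802 - 475 = - \frac{401}{27} - 475 = - \frac{13226}{27}$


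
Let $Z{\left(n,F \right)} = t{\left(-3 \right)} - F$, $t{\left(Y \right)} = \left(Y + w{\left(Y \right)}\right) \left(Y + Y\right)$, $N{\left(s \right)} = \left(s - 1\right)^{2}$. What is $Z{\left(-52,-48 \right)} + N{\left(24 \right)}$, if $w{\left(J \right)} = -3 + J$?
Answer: $631$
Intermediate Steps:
$N{\left(s \right)} = \left(-1 + s\right)^{2}$
$t{\left(Y \right)} = 2 Y \left(-3 + 2 Y\right)$ ($t{\left(Y \right)} = \left(Y + \left(-3 + Y\right)\right) \left(Y + Y\right) = \left(-3 + 2 Y\right) 2 Y = 2 Y \left(-3 + 2 Y\right)$)
$Z{\left(n,F \right)} = 54 - F$ ($Z{\left(n,F \right)} = 2 \left(-3\right) \left(-3 + 2 \left(-3\right)\right) - F = 2 \left(-3\right) \left(-3 - 6\right) - F = 2 \left(-3\right) \left(-9\right) - F = 54 - F$)
$Z{\left(-52,-48 \right)} + N{\left(24 \right)} = \left(54 - -48\right) + \left(-1 + 24\right)^{2} = \left(54 + 48\right) + 23^{2} = 102 + 529 = 631$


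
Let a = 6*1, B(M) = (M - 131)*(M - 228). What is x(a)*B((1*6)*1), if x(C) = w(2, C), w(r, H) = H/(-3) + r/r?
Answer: -27750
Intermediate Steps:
B(M) = (-228 + M)*(-131 + M) (B(M) = (-131 + M)*(-228 + M) = (-228 + M)*(-131 + M))
w(r, H) = 1 - H/3 (w(r, H) = H*(-⅓) + 1 = -H/3 + 1 = 1 - H/3)
a = 6
x(C) = 1 - C/3
x(a)*B((1*6)*1) = (1 - ⅓*6)*(29868 + ((1*6)*1)² - 359*1*6) = (1 - 2)*(29868 + (6*1)² - 2154) = -(29868 + 6² - 359*6) = -(29868 + 36 - 2154) = -1*27750 = -27750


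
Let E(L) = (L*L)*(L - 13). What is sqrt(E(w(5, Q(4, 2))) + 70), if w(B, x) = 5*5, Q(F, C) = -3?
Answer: sqrt(7570) ≈ 87.006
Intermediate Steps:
w(B, x) = 25
E(L) = L**2*(-13 + L)
sqrt(E(w(5, Q(4, 2))) + 70) = sqrt(25**2*(-13 + 25) + 70) = sqrt(625*12 + 70) = sqrt(7500 + 70) = sqrt(7570)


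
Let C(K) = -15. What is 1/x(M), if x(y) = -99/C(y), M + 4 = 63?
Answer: 5/33 ≈ 0.15152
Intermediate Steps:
M = 59 (M = -4 + 63 = 59)
x(y) = 33/5 (x(y) = -99/(-15) = -99*(-1/15) = 33/5)
1/x(M) = 1/(33/5) = 5/33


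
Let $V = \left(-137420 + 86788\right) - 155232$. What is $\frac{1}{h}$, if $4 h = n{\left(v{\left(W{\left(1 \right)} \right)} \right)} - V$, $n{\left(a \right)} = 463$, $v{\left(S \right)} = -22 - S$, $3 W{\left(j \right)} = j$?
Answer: $\frac{4}{206327} \approx 1.9387 \cdot 10^{-5}$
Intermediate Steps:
$W{\left(j \right)} = \frac{j}{3}$
$V = -205864$ ($V = -50632 - 155232 = -205864$)
$h = \frac{206327}{4}$ ($h = \frac{463 - -205864}{4} = \frac{463 + 205864}{4} = \frac{1}{4} \cdot 206327 = \frac{206327}{4} \approx 51582.0$)
$\frac{1}{h} = \frac{1}{\frac{206327}{4}} = \frac{4}{206327}$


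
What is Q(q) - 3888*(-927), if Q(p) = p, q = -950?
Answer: 3603226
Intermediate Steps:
Q(q) - 3888*(-927) = -950 - 3888*(-927) = -950 - 1*(-3604176) = -950 + 3604176 = 3603226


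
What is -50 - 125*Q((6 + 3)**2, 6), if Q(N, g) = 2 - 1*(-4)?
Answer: -800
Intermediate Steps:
Q(N, g) = 6 (Q(N, g) = 2 + 4 = 6)
-50 - 125*Q((6 + 3)**2, 6) = -50 - 125*6 = -50 - 750 = -800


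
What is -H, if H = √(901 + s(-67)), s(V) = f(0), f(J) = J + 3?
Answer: -2*√226 ≈ -30.067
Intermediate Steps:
f(J) = 3 + J
s(V) = 3 (s(V) = 3 + 0 = 3)
H = 2*√226 (H = √(901 + 3) = √904 = 2*√226 ≈ 30.067)
-H = -2*√226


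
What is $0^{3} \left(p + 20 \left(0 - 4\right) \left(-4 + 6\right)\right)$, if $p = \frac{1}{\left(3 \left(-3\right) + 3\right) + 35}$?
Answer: $0$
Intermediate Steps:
$p = \frac{1}{29}$ ($p = \frac{1}{\left(-9 + 3\right) + 35} = \frac{1}{-6 + 35} = \frac{1}{29} \approx 0.034483$)
$0^{3} \left(p + 20 \left(0 - 4\right) \left(-4 + 6\right)\right) = 0^{3} \left(\frac{1}{29} + 20 \left(0 - 4\right) \left(-4 + 6\right)\right) = 0 \left(\frac{1}{29} + 20 \left(\left(-4\right) 2\right)\right) = 0 \left(\frac{1}{29} + 20 \left(-8\right)\right) = 0 \left(\frac{1}{29} - 160\right) = 0 \left(- \frac{4639}{29}\right) = 0$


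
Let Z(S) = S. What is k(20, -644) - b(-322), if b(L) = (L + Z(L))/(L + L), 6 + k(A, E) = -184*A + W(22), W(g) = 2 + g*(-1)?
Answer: -3707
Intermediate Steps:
W(g) = 2 - g
k(A, E) = -26 - 184*A (k(A, E) = -6 + (-184*A + (2 - 1*22)) = -6 + (-184*A + (2 - 22)) = -6 + (-184*A - 20) = -6 + (-20 - 184*A) = -26 - 184*A)
b(L) = 1 (b(L) = (L + L)/(L + L) = (2*L)/((2*L)) = (2*L)*(1/(2*L)) = 1)
k(20, -644) - b(-322) = (-26 - 184*20) - 1*1 = (-26 - 3680) - 1 = -3706 - 1 = -3707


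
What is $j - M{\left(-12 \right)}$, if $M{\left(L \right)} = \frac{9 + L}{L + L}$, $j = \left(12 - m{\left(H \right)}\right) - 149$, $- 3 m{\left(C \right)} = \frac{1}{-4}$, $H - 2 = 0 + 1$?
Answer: $- \frac{3293}{24} \approx -137.21$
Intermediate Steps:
$H = 3$ ($H = 2 + \left(0 + 1\right) = 2 + 1 = 3$)
$m{\left(C \right)} = \frac{1}{12}$ ($m{\left(C \right)} = - \frac{1}{3 \left(-4\right)} = \left(- \frac{1}{3}\right) \left(- \frac{1}{4}\right) = \frac{1}{12}$)
$j = - \frac{1645}{12}$ ($j = \left(12 - \frac{1}{12}\right) - 149 = \frac{143}{12} - 149 = - \frac{1645}{12} \approx -137.08$)
$M{\left(L \right)} = \frac{9 + L}{2 L}$
$j - M{\left(-12 \right)} = - \frac{1645}{12} - \frac{9 - 12}{2 \left(-12\right)} = - \frac{1645}{12} - \frac{1}{2} \left(- \frac{1}{12}\right) \left(-3\right) = - \frac{1645}{12} - \frac{1}{8} = - \frac{3293}{24}$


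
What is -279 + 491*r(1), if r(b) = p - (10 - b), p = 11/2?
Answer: -3995/2 ≈ -1997.5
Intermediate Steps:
p = 11/2 (p = 11*(½) = 11/2 ≈ 5.5000)
r(b) = -9/2 + b (r(b) = 11/2 - (10 - b) = 11/2 + (-10 + b) = -9/2 + b)
-279 + 491*r(1) = -279 + 491*(-9/2 + 1) = -279 + 491*(-7/2) = -279 - 3437/2 = -3995/2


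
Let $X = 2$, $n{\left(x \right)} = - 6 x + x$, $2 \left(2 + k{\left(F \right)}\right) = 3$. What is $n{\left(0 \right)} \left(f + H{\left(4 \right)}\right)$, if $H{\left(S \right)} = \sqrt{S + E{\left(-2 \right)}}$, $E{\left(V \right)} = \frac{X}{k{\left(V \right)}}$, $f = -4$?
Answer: $0$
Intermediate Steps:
$k{\left(F \right)} = - \frac{1}{2}$ ($k{\left(F \right)} = -2 + \frac{1}{2} \cdot 3 = -2 + \frac{3}{2} = - \frac{1}{2}$)
$n{\left(x \right)} = - 5 x$
$E{\left(V \right)} = -4$ ($E{\left(V \right)} = \frac{2}{- \frac{1}{2}} = 2 \left(-2\right) = -4$)
$H{\left(S \right)} = \sqrt{-4 + S}$ ($H{\left(S \right)} = \sqrt{S - 4} = \sqrt{-4 + S}$)
$n{\left(0 \right)} \left(f + H{\left(4 \right)}\right) = \left(-5\right) 0 \left(-4 + \sqrt{-4 + 4}\right) = 0 \left(-4 + \sqrt{0}\right) = 0 \left(-4 + 0\right) = 0 \left(-4\right) = 0$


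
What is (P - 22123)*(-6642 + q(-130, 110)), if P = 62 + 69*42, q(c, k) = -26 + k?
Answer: 125670954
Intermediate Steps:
P = 2960 (P = 62 + 2898 = 2960)
(P - 22123)*(-6642 + q(-130, 110)) = (2960 - 22123)*(-6642 + (-26 + 110)) = -19163*(-6642 + 84) = -19163*(-6558) = 125670954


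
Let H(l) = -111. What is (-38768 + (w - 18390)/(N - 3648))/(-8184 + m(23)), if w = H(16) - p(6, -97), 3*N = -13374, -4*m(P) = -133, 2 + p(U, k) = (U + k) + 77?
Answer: 628469846/132139959 ≈ 4.7561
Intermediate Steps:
p(U, k) = 75 + U + k (p(U, k) = -2 + ((U + k) + 77) = -2 + (77 + U + k) = 75 + U + k)
m(P) = 133/4 (m(P) = -¼*(-133) = 133/4)
N = -4458 (N = (⅓)*(-13374) = -4458)
w = -95 (w = -111 - (75 + 6 - 97) = -111 - 1*(-16) = -111 + 16 = -95)
(-38768 + (w - 18390)/(N - 3648))/(-8184 + m(23)) = (-38768 + (-95 - 18390)/(-4458 - 3648))/(-8184 + 133/4) = (-38768 - 18485/(-8106))/(-32603/4) = (-38768 - 18485*(-1/8106))*(-4/32603) = (-38768 + 18485/8106)*(-4/32603) = -314234923/8106*(-4/32603) = 628469846/132139959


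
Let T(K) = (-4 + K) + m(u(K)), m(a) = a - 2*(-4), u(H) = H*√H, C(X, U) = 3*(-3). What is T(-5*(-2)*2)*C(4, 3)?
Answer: -216 - 360*√5 ≈ -1021.0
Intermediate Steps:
C(X, U) = -9
u(H) = H^(3/2)
m(a) = 8 + a (m(a) = a + 8 = 8 + a)
T(K) = 4 + K + K^(3/2) (T(K) = (-4 + K) + (8 + K^(3/2)) = 4 + K + K^(3/2))
T(-5*(-2)*2)*C(4, 3) = (4 - 5*(-2)*2 + (-5*(-2)*2)^(3/2))*(-9) = (4 + 10*2 + (10*2)^(3/2))*(-9) = (4 + 20 + 20^(3/2))*(-9) = (4 + 20 + 40*√5)*(-9) = (24 + 40*√5)*(-9) = -216 - 360*√5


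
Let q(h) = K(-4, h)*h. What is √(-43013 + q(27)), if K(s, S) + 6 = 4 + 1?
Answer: 4*I*√2690 ≈ 207.46*I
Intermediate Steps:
K(s, S) = -1 (K(s, S) = -6 + (4 + 1) = -6 + 5 = -1)
q(h) = -h
√(-43013 + q(27)) = √(-43013 - 1*27) = √(-43013 - 27) = √(-43040) = 4*I*√2690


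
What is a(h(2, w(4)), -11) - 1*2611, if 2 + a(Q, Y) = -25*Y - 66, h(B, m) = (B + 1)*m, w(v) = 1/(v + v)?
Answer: -2404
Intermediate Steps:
w(v) = 1/(2*v)
h(B, m) = m*(1 + B) (h(B, m) = (1 + B)*m = m*(1 + B))
a(Q, Y) = -68 - 25*Y (a(Q, Y) = -2 + (-25*Y - 66) = -2 + (-66 - 25*Y) = -68 - 25*Y)
a(h(2, w(4)), -11) - 1*2611 = (-68 - 25*(-11)) - 1*2611 = (-68 + 275) - 2611 = 207 - 2611 = -2404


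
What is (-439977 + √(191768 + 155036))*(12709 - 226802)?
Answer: 94195995861 - 428186*√86701 ≈ 9.4070e+10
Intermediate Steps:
(-439977 + √(191768 + 155036))*(12709 - 226802) = (-439977 + √346804)*(-214093) = (-439977 + 2*√86701)*(-214093) = 94195995861 - 428186*√86701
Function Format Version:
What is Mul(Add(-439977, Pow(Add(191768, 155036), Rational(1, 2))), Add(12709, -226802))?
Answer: Add(94195995861, Mul(-428186, Pow(86701, Rational(1, 2)))) ≈ 9.4070e+10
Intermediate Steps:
Mul(Add(-439977, Pow(Add(191768, 155036), Rational(1, 2))), Add(12709, -226802)) = Mul(Add(-439977, Pow(346804, Rational(1, 2))), -214093) = Mul(Add(-439977, Mul(2, Pow(86701, Rational(1, 2)))), -214093) = Add(94195995861, Mul(-428186, Pow(86701, Rational(1, 2))))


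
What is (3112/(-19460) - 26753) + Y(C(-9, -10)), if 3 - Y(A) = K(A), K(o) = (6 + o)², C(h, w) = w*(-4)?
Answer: -140433868/4865 ≈ -28866.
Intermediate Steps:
C(h, w) = -4*w
Y(A) = 3 - (6 + A)²
(3112/(-19460) - 26753) + Y(C(-9, -10)) = (3112/(-19460) - 26753) + (3 - (6 - 4*(-10))²) = (3112*(-1/19460) - 26753) + (3 - (6 + 40)²) = (-778/4865 - 26753) + (3 - 1*46²) = -130154123/4865 + (3 - 1*2116) = -130154123/4865 + (3 - 2116) = -130154123/4865 - 2113 = -140433868/4865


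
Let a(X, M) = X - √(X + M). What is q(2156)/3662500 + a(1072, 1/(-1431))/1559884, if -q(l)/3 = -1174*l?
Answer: 740549955118/357067196875 - √243910929/744064668 ≈ 2.0740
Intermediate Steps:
q(l) = 3522*l (q(l) = -(-3522)*l = 3522*l)
a(X, M) = X - √(M + X)
q(2156)/3662500 + a(1072, 1/(-1431))/1559884 = (3522*2156)/3662500 + (1072 - √(1/(-1431) + 1072))/1559884 = 7593432*(1/3662500) + (1072 - √(-1/1431 + 1072))*(1/1559884) = 1898358/915625 + (1072 - √(1534031/1431))*(1/1559884) = 1898358/915625 + (1072 - √243910929/477)*(1/1559884) = 1898358/915625 + (268/389971 - √243910929/744064668) = 740549955118/357067196875 - √243910929/744064668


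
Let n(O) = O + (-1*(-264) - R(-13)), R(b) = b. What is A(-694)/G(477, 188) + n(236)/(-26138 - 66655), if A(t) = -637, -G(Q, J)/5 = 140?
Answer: 2797621/3093100 ≈ 0.90447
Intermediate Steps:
G(Q, J) = -700 (G(Q, J) = -5*140 = -700)
n(O) = 277 + O (n(O) = O + (-1*(-264) - 1*(-13)) = O + (264 + 13) = O + 277 = 277 + O)
A(-694)/G(477, 188) + n(236)/(-26138 - 66655) = -637/(-700) + (277 + 236)/(-26138 - 66655) = -637*(-1/700) + 513/(-92793) = 91/100 + 513*(-1/92793) = 91/100 - 171/30931 = 2797621/3093100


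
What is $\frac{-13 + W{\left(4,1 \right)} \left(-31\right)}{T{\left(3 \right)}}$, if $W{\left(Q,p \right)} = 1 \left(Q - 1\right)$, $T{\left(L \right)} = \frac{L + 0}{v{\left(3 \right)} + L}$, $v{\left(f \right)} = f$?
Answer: $-212$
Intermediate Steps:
$T{\left(L \right)} = \frac{L}{3 + L}$ ($T{\left(L \right)} = \frac{L + 0}{3 + L} = \frac{L}{3 + L}$)
$W{\left(Q,p \right)} = -1 + Q$ ($W{\left(Q,p \right)} = 1 \left(-1 + Q\right) = -1 + Q$)
$\frac{-13 + W{\left(4,1 \right)} \left(-31\right)}{T{\left(3 \right)}} = \frac{-13 + \left(-1 + 4\right) \left(-31\right)}{3 \frac{1}{3 + 3}} = \frac{-13 + 3 \left(-31\right)}{3 \cdot \frac{1}{6}} = \frac{-13 - 93}{3 \cdot \frac{1}{6}} = \frac{1}{\frac{1}{2}} \left(-106\right) = 2 \left(-106\right) = -212$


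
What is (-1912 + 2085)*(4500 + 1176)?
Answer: 981948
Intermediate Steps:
(-1912 + 2085)*(4500 + 1176) = 173*5676 = 981948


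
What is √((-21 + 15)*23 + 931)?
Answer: √793 ≈ 28.160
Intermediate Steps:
√((-21 + 15)*23 + 931) = √(-6*23 + 931) = √(-138 + 931) = √793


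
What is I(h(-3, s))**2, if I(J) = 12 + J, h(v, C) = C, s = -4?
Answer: 64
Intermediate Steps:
I(h(-3, s))**2 = (12 - 4)**2 = 8**2 = 64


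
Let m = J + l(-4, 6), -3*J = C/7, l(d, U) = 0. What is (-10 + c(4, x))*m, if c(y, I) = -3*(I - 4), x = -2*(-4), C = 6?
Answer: 44/7 ≈ 6.2857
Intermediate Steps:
x = 8
J = -2/7 ≈ -0.28571
m = -2/7 (m = -2/7 + 0 = -2/7 ≈ -0.28571)
c(y, I) = 12 - 3*I (c(y, I) = -3*(-4 + I) = 12 - 3*I)
(-10 + c(4, x))*m = (-10 + (12 - 3*8))*(-2/7) = (-10 + (12 - 24))*(-2/7) = (-10 - 12)*(-2/7) = -22*(-2/7) = 44/7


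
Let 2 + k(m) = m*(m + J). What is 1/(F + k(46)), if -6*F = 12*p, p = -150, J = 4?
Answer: 1/2598 ≈ 0.00038491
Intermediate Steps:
k(m) = -2 + m*(4 + m) (k(m) = -2 + m*(m + 4) = -2 + m*(4 + m))
F = 300 (F = -2*(-150) = -⅙*(-1800) = 300)
1/(F + k(46)) = 1/(300 + (-2 + 46² + 4*46)) = 1/(300 + (-2 + 2116 + 184)) = 1/(300 + 2298) = 1/2598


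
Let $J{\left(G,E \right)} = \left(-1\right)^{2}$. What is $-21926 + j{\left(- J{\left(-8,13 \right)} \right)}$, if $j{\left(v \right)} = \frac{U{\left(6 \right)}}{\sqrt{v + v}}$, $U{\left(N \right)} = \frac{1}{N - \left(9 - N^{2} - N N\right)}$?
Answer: $-21926 - \frac{i \sqrt{2}}{138} \approx -21926.0 - 0.010248 i$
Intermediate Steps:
$J{\left(G,E \right)} = 1$
$U{\left(N \right)} = \frac{1}{-9 + N + 2 N^{2}}$ ($U{\left(N \right)} = \frac{1}{N + \left(\left(N^{2} + N^{2}\right) - 9\right)} = \frac{1}{N + \left(2 N^{2} - 9\right)} = \frac{1}{N + \left(-9 + 2 N^{2}\right)} = \frac{1}{-9 + N + 2 N^{2}}$)
$j{\left(v \right)} = \frac{\sqrt{2}}{138 \sqrt{v}}$ ($j{\left(v \right)} = \frac{1}{\left(-9 + 6 + 2 \cdot 6^{2}\right) \sqrt{v + v}} = \frac{1}{\left(-9 + 6 + 2 \cdot 36\right) \sqrt{2 v}} = \frac{1}{\left(-9 + 6 + 72\right) \sqrt{2} \sqrt{v}} = \frac{\frac{1}{2} \sqrt{2} \frac{1}{\sqrt{v}}}{69} = \frac{\sqrt{2}}{138 \sqrt{v}}$)
$-21926 + j{\left(- J{\left(-8,13 \right)} \right)} = -21926 + \frac{\sqrt{2}}{138 i} = -21926 + \frac{\sqrt{2} \left(- i\right)}{138} = -21926 - \frac{i \sqrt{2}}{138}$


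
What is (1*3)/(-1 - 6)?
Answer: -3/7 ≈ -0.42857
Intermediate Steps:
(1*3)/(-1 - 6) = 3/(-7) = 3*(-⅐) = -3/7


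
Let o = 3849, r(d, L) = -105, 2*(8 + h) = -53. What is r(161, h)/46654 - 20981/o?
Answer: -979251719/179571246 ≈ -5.4533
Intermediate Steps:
h = -69/2 (h = -8 + (½)*(-53) = -8 - 53/2 = -69/2 ≈ -34.500)
r(161, h)/46654 - 20981/o = -105/46654 - 20981/3849 = -979251719/179571246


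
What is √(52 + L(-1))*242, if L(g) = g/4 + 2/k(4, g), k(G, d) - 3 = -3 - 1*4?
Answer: 121*√205 ≈ 1732.5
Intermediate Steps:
k(G, d) = -4 (k(G, d) = 3 + (-3 - 1*4) = 3 + (-3 - 4) = 3 - 7 = -4)
L(g) = -½ + g/4 (L(g) = g/4 + 2/(-4) = g*(¼) + 2*(-¼) = g/4 - ½ = -½ + g/4)
√(52 + L(-1))*242 = √(52 + (-½ + (¼)*(-1)))*242 = √(52 + (-½ - ¼))*242 = √(52 - ¾)*242 = √(205/4)*242 = (√205/2)*242 = 121*√205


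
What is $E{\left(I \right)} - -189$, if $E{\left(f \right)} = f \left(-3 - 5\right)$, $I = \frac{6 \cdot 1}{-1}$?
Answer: $237$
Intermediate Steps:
$I = -6$ ($I = 6 \left(-1\right) = -6$)
$E{\left(f \right)} = - 8 f$ ($E{\left(f \right)} = f \left(-8\right) = - 8 f$)
$E{\left(I \right)} - -189 = \left(-8\right) \left(-6\right) - -189 = 48 + 189 = 237$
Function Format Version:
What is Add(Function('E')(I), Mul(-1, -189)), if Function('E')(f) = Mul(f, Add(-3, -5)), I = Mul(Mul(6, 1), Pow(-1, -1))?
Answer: 237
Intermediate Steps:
I = -6 (I = Mul(6, -1) = -6)
Function('E')(f) = Mul(-8, f) (Function('E')(f) = Mul(f, -8) = Mul(-8, f))
Add(Function('E')(I), Mul(-1, -189)) = Add(Mul(-8, -6), Mul(-1, -189)) = Add(48, 189) = 237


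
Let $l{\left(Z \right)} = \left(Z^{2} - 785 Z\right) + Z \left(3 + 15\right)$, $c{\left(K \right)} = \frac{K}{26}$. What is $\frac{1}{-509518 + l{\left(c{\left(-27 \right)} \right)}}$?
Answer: $- \frac{676}{343895005} \approx -1.9657 \cdot 10^{-6}$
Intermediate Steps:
$c{\left(K \right)} = \frac{K}{26}$ ($c{\left(K \right)} = K \frac{1}{26} = \frac{K}{26}$)
$l{\left(Z \right)} = Z^{2} - 767 Z$ ($l{\left(Z \right)} = \left(Z^{2} - 785 Z\right) + Z 18 = \left(Z^{2} - 785 Z\right) + 18 Z = Z^{2} - 767 Z$)
$\frac{1}{-509518 + l{\left(c{\left(-27 \right)} \right)}} = \frac{1}{-509518 + \frac{1}{26} \left(-27\right) \left(-767 + \frac{1}{26} \left(-27\right)\right)} = \frac{1}{-509518 - \frac{27 \left(-767 - \frac{27}{26}\right)}{26}} = \frac{1}{-509518 - - \frac{539163}{676}} = \frac{1}{-509518 + \frac{539163}{676}} = \frac{1}{- \frac{343895005}{676}} = - \frac{676}{343895005}$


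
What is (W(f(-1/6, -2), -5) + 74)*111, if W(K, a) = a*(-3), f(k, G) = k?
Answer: 9879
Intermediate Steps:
W(K, a) = -3*a
(W(f(-1/6, -2), -5) + 74)*111 = (-3*(-5) + 74)*111 = (15 + 74)*111 = 89*111 = 9879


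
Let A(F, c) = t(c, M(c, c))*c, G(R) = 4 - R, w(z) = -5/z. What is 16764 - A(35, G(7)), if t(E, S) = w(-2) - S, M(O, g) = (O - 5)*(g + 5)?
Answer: 33639/2 ≈ 16820.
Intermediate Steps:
M(O, g) = (-5 + O)*(5 + g)
t(E, S) = 5/2 - S (t(E, S) = -5/(-2) - S = -5*(-½) - S = 5/2 - S)
A(F, c) = c*(55/2 - c²) (A(F, c) = (5/2 - (-25 - 5*c + 5*c + c*c))*c = (5/2 - (-25 - 5*c + 5*c + c²))*c = (5/2 - (-25 + c²))*c = (5/2 + (25 - c²))*c = (55/2 - c²)*c = c*(55/2 - c²))
16764 - A(35, G(7)) = 16764 - (4 - 1*7)*(55/2 - (4 - 1*7)²) = 16764 - (4 - 7)*(55/2 - (4 - 7)²) = 16764 - (-3)*(55/2 - 1*(-3)²) = 16764 - (-3)*(55/2 - 1*9) = 16764 - (-3)*(55/2 - 9) = 16764 - (-3)*37/2 = 16764 - 1*(-111/2) = 16764 + 111/2 = 33639/2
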